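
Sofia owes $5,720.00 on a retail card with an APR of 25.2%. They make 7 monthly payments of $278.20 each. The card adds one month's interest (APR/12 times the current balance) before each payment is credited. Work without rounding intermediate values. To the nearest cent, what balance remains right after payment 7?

Monthly rate r = 25.2%/12 = 2.1% = 0.021.
Each month: B ← B·(1+r) − $278.20.
Month 1: interest $120.12; balance after payment $5,561.92.
Month 2: interest $116.80; balance after payment $5,400.52.
Month 3: interest $113.41; balance after payment $5,235.73.
Month 4: interest $109.95; balance after payment $5,067.48.
Month 5: interest $106.42; balance after payment $4,895.70.
Month 6: interest $102.81; balance after payment $4,720.31.
Month 7: interest $99.13; balance after payment $4,541.23.

$4,541.23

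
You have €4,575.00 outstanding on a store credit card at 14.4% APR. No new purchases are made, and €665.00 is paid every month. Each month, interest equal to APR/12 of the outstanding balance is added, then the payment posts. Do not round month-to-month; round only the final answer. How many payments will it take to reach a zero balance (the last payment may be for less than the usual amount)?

8 months

Monthly rate r = 14.4%/12 = 1.2% = 0.012.
Recurrence: B ← B·(1+r) − €665.00.
Month 1: interest €54.90; balance after payment €3,964.90.
Month 2: interest €47.58; balance after payment €3,347.48.
Closed form: n = −ln(1 − rB₀/P)/ln(1+r) = −ln(0.91744)/ln(1.012) ≈ 7.223, so the balance reaches zero during payment 8.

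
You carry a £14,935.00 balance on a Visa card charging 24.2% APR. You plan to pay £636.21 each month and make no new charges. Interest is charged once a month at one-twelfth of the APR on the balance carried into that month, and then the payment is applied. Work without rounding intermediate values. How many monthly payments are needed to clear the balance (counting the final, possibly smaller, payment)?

33 payments

Monthly rate r = 24.2%/12 = 2.01667% = 0.0201667.
Recurrence: B ← B·(1+r) − £636.21.
Month 1: interest £301.19; balance after payment £14,599.98.
Month 2: interest £294.43; balance after payment £14,258.20.
Closed form: n = −ln(1 − rB₀/P)/ln(1+r) = −ln(0.52659)/ln(1.02017) ≈ 32.121, so the balance reaches zero during payment 33.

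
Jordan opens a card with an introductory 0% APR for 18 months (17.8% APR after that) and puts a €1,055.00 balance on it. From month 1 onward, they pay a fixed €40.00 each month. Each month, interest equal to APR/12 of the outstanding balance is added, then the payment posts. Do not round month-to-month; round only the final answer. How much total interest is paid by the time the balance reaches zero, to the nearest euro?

€25

Promo months 1–18 at r₀ = 0%/12 = 0; months 19+ at r₁ = 17.8%/12 = 0.0148333.
After month 18 (no interest yet): B = €1,055.00 − 18·€40.00 = €335.00.
Then at r₁ with €40.00/mo: n₂ = −ln(1 − r₁·B/P)/ln(1+r₁) ≈ 9.01 → 10 more payments.
Total paid = 27·€40.00 + €0.36 = €1,080.36; interest = €1,080.36 − €1,055.00 = €25.36.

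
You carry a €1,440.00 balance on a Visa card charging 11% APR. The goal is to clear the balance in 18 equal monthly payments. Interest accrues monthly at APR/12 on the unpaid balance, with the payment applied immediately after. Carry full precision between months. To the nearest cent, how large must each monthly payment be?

€87.15

Monthly rate r = 11%/12 = 0.916667% = 0.00916667.
Level-payment amortization: P = B₀·r / (1 − (1+r)^(−n)) = 1440.00·0.00916667 / (1 − 1.00917^(−18)).
Denominator 1 − (1+r)^(−18) = 0.151468729.
P = 13.2 / 0.151468729 ≈ 87.15.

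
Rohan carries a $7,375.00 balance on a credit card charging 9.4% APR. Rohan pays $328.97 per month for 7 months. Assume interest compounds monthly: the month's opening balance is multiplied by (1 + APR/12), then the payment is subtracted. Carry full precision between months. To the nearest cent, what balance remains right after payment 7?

$5,431.41

Monthly rate r = 9.4%/12 = 0.783333% = 0.00783333.
Each month: B ← B·(1+r) − $328.97.
Month 1: interest $57.77; balance after payment $7,103.80.
Month 2: interest $55.65; balance after payment $6,830.48.
Month 3: interest $53.51; balance after payment $6,555.01.
Month 4: interest $51.35; balance after payment $6,277.39.
Month 5: interest $49.17; balance after payment $5,997.59.
Month 6: interest $46.98; balance after payment $5,715.60.
Month 7: interest $44.77; balance after payment $5,431.41.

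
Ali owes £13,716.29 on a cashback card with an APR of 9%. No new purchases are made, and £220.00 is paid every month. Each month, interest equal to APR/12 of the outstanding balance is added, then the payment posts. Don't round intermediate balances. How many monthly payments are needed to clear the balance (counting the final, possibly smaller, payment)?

Monthly rate r = 9%/12 = 0.75% = 0.0075.
Recurrence: B ← B·(1+r) − £220.00.
Month 1: interest £102.87; balance after payment £13,599.16.
Month 2: interest £101.99; balance after payment £13,481.16.
Closed form: n = −ln(1 − rB₀/P)/ln(1+r) = −ln(0.5324)/ln(1.0075) ≈ 84.363, so the balance reaches zero during payment 85.

85 payments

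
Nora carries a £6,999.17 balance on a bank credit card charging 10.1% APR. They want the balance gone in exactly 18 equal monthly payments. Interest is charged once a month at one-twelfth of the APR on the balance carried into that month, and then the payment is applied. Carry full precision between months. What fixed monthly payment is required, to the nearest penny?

Monthly rate r = 10.1%/12 = 0.841667% = 0.00841667.
Level-payment amortization: P = B₀·r / (1 − (1+r)^(−n)) = 6999.17·0.00841667 / (1 − 1.00842^(−18)).
Denominator 1 − (1+r)^(−18) = 0.140037068.
P = 58.9097 / 0.140037068 ≈ 420.67.

£420.67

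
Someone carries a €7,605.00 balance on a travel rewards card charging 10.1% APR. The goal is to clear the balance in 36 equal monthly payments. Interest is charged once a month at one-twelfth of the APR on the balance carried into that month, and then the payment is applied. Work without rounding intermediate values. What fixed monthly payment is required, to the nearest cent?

Monthly rate r = 10.1%/12 = 0.841667% = 0.00841667.
Level-payment amortization: P = B₀·r / (1 − (1+r)^(−n)) = 7605.00·0.00841667 / (1 − 1.00842^(−36)).
Denominator 1 − (1+r)^(−36) = 0.260463755.
P = 64.0087 / 0.260463755 ≈ 245.75.

€245.75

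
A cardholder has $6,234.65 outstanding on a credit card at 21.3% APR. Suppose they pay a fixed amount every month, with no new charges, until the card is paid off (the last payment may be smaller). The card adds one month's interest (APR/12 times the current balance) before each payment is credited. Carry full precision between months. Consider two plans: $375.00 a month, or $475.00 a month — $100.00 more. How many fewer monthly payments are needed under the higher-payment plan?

4 fewer payments

Monthly rate r = 21.3%/12 = 1.775% = 0.01775.
At $375.00/mo: n = ⌈−ln(1 − rB₀/P)/ln(1+r)⌉ = 20 payments (last $328.95); total interest = total paid − $6,234.65 = $1,219.30.
At $475.00/mo: 16 payments (last $36.10); total interest $926.45.
Payments saved = 20 − 16 = 4.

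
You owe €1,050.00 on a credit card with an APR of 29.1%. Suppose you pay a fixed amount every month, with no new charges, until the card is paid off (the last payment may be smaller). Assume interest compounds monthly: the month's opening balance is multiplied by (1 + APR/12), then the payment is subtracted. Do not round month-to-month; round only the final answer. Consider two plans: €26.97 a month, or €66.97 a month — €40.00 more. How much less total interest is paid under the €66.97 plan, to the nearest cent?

Monthly rate r = 29.1%/12 = 2.425% = 0.02425.
At €26.97/mo: n = ⌈−ln(1 − rB₀/P)/ln(1+r)⌉ = 121 payments (last €10.20); total interest = total paid − €1,050.00 = €2,196.60.
At €66.97/mo: 20 payments (last €64.64); total interest €287.07.
Interest saved = €2,196.60 − €287.07 = €1,909.53.

€1,909.53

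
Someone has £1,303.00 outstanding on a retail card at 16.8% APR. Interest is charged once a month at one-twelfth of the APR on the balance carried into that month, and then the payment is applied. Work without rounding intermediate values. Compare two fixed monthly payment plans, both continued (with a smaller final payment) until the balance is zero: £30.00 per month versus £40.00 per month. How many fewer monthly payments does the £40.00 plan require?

Monthly rate r = 16.8%/12 = 1.4% = 0.014.
At £30.00/mo: n = ⌈−ln(1 − rB₀/P)/ln(1+r)⌉ = 68 payments (last £11.20); total interest = total paid − £1,303.00 = £718.20.
At £40.00/mo: 44 payments (last £31.90); total interest £448.90.
Payments saved = 68 − 44 = 24.

24 fewer payments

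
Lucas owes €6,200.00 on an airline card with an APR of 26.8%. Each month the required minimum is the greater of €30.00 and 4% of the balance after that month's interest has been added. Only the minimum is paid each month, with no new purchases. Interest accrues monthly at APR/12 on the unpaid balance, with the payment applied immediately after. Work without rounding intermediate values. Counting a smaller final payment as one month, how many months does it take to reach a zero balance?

Monthly rate r = 26.8%/12 = 2.23333% = 0.0223333.
While 4% of the post-interest balance exceeds €30.00, each month B ← (B·(1+r))·(1 − 0.04), i.e. B shrinks by the factor (1+r)·0.96 = 0.98144.
This holds for months 1–114. Entering month 115 the balance is €732.59; 4% of the post-interest balance is now below €30.00, so the flat €30.00 minimum applies from here.
From month 115 a fixed €30.00 at rate r clears €732.59 in 36 more payments. Total: 114 + 36 = 150 months.

150 months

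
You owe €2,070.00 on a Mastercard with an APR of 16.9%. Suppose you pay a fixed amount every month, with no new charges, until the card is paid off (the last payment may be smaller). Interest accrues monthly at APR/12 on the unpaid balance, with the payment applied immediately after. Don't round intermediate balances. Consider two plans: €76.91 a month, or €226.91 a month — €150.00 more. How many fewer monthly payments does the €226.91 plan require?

Monthly rate r = 16.9%/12 = 1.40833% = 0.0140833.
At €76.91/mo: n = ⌈−ln(1 − rB₀/P)/ln(1+r)⌉ = 35 payments (last €5.57); total interest = total paid − €2,070.00 = €550.51.
At €226.91/mo: 10 payments (last €189.18); total interest €161.37.
Payments saved = 35 − 10 = 25.

25 fewer payments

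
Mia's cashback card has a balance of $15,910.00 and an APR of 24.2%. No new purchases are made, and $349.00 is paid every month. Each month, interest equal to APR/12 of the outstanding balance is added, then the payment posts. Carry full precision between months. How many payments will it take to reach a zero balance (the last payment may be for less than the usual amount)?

Monthly rate r = 24.2%/12 = 2.01667% = 0.0201667.
Recurrence: B ← B·(1+r) − $349.00.
Month 1: interest $320.85; balance after payment $15,881.85.
Month 2: interest $320.28; balance after payment $15,853.14.
Closed form: n = −ln(1 − rB₀/P)/ln(1+r) = −ln(0.080654)/ln(1.02017) ≈ 126.093, so the balance reaches zero during payment 127.

127 months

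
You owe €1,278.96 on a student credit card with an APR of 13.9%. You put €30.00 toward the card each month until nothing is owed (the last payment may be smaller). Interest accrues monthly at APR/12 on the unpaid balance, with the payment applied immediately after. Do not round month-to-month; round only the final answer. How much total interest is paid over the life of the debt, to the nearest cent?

Monthly rate r = 13.9%/12 = 1.15833% = 0.0115833.
Payoff takes n = ⌈−ln(1 − rB₀/P)/ln(1+r)⌉ = ⌈59.119⌉ = 60 payments; the last is €3.60.
Total paid = 59·€30.00 + €3.60 = €1,773.60.
Total interest = total paid − principal = €1,773.60 − €1,278.96 = €494.64.

€494.64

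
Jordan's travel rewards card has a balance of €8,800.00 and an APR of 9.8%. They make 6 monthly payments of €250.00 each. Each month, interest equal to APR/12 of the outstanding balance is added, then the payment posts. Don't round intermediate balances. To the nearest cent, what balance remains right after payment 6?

€7,709.14

Monthly rate r = 9.8%/12 = 0.816667% = 0.00816667.
Each month: B ← B·(1+r) − €250.00.
Month 1: interest €71.87; balance after payment €8,621.87.
Month 2: interest €70.41; balance after payment €8,442.28.
Month 3: interest €68.95; balance after payment €8,261.22.
Month 4: interest €67.47; balance after payment €8,078.69.
Month 5: interest €65.98; balance after payment €7,894.67.
Month 6: interest €64.47; balance after payment €7,709.14.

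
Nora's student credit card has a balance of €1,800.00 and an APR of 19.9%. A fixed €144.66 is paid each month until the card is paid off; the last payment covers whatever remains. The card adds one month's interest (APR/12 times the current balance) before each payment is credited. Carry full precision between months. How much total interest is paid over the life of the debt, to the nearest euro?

Monthly rate r = 19.9%/12 = 1.65833% = 0.0165833.
Payoff takes n = ⌈−ln(1 − rB₀/P)/ln(1+r)⌉ = ⌈14.051⌉ = 15 payments; the last is €7.49.
Total paid = 14·€144.66 + €7.49 = €2,032.73.
Total interest = total paid − principal = €2,032.73 − €1,800.00 = €232.73.

€233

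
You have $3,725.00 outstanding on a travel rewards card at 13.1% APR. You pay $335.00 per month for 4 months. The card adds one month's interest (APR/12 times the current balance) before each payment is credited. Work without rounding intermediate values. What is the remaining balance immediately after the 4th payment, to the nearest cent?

$2,528.24

Monthly rate r = 13.1%/12 = 1.09167% = 0.0109167.
Each month: B ← B·(1+r) − $335.00.
Month 1: interest $40.66; balance after payment $3,430.66.
Month 2: interest $37.45; balance after payment $3,133.12.
Month 3: interest $34.20; balance after payment $2,832.32.
Month 4: interest $30.92; balance after payment $2,528.24.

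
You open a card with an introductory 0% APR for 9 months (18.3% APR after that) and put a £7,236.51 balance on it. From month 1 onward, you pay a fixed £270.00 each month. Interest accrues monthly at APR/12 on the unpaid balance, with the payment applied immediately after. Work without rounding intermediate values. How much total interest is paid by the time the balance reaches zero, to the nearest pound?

£844

Promo months 1–9 at r₀ = 0%/12 = 0; months 10+ at r₁ = 18.3%/12 = 0.01525.
After month 9 (no interest yet): B = £7,236.51 − 9·£270.00 = £4,806.51.
Then at r₁ with £270.00/mo: n₂ = −ln(1 − r₁·B/P)/ln(1+r₁) ≈ 20.93 → 21 more payments.
Total paid = 29·£270.00 + £250.62 = £8,080.62; interest = £8,080.62 − £7,236.51 = £844.11.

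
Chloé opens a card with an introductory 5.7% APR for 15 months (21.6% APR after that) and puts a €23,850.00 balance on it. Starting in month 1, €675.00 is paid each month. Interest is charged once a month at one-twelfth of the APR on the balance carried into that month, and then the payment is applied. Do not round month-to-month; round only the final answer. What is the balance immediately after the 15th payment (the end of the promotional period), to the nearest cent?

Promo months 1–15 at r₀ = 5.7%/12 = 0.00475; months 16+ at r₁ = 21.6%/12 = 0.018.
After month 15: iterate B ← B·(1+r₀) − €675.00 for 15 months → €15,138.31.

€15,138.31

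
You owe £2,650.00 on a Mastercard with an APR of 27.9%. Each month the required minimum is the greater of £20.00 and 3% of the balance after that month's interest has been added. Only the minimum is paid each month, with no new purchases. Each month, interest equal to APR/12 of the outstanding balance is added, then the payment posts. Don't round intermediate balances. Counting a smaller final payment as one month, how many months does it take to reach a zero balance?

Monthly rate r = 27.9%/12 = 2.325% = 0.02325.
While 3% of the post-interest balance exceeds £20.00, each month B ← (B·(1+r))·(1 − 0.03), i.e. B shrinks by the factor (1+r)·0.97 = 0.99255.
This holds for months 1–188. Entering month 189 the balance is £649.98; 3% of the post-interest balance is now below £20.00, so the flat £20.00 minimum applies from here.
From month 189 a fixed £20.00 at rate r clears £649.98 in 62 more payments. Total: 188 + 62 = 250 months.

250 months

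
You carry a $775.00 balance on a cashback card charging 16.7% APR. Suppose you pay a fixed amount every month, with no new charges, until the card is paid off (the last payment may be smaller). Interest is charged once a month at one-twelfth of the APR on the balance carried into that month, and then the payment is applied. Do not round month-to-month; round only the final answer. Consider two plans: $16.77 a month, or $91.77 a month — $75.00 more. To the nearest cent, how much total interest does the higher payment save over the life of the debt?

$420.11

Monthly rate r = 16.7%/12 = 1.39167% = 0.0139167.
At $16.77/mo: n = ⌈−ln(1 − rB₀/P)/ln(1+r)⌉ = 75 payments (last $9.34); total interest = total paid − $775.00 = $475.32.
At $91.77/mo: 10 payments (last $4.28); total interest $55.21.
Interest saved = $475.32 − $55.21 = $420.11.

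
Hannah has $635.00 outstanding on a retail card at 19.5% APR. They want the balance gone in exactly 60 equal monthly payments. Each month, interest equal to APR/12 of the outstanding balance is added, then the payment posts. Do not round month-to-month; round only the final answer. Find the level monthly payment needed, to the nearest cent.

Monthly rate r = 19.5%/12 = 1.625% = 0.01625.
Level-payment amortization: P = B₀·r / (1 − (1+r)^(−n)) = 635.00·0.01625 / (1 − 1.01625^(−60)).
Denominator 1 − (1+r)^(−60) = 0.619839943.
P = 10.3187 / 0.619839943 ≈ 16.65.

$16.65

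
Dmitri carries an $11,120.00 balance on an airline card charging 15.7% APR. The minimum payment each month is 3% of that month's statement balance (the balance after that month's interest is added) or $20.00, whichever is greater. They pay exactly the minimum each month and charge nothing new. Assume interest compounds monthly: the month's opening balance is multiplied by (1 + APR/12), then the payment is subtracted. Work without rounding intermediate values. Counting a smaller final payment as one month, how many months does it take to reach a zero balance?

206 months

Monthly rate r = 15.7%/12 = 1.30833% = 0.0130833.
While 3% of the post-interest balance exceeds $20.00, each month B ← (B·(1+r))·(1 − 0.03), i.e. B shrinks by the factor (1+r)·0.97 = 0.98269.
This holds for months 1–162. Entering month 163 the balance is $657.12; 3% of the post-interest balance is now below $20.00, so the flat $20.00 minimum applies from here.
From month 163 a fixed $20.00 at rate r clears $657.12 in 44 more payments. Total: 162 + 44 = 206 months.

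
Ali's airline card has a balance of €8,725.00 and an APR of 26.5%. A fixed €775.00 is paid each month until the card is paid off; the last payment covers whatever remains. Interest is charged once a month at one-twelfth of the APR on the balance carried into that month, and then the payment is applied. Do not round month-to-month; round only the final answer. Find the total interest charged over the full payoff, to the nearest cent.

€1,417.32

Monthly rate r = 26.5%/12 = 2.20833% = 0.0220833.
Payoff takes n = ⌈−ln(1 − rB₀/P)/ln(1+r)⌉ = ⌈13.086⌉ = 14 payments; the last is €67.32.
Total paid = 13·€775.00 + €67.32 = €10,142.32.
Total interest = total paid − principal = €10,142.32 − €8,725.00 = €1,417.32.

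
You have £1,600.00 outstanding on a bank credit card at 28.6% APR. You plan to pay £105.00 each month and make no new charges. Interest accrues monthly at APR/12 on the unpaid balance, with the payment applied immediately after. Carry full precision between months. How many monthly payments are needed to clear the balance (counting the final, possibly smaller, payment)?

20 payments

Monthly rate r = 28.6%/12 = 2.38333% = 0.0238333.
Recurrence: B ← B·(1+r) − £105.00.
Month 1: interest £38.13; balance after payment £1,533.13.
Month 2: interest £36.54; balance after payment £1,464.67.
Closed form: n = −ln(1 − rB₀/P)/ln(1+r) = −ln(0.63683)/ln(1.02383) ≈ 19.159, so the balance reaches zero during payment 20.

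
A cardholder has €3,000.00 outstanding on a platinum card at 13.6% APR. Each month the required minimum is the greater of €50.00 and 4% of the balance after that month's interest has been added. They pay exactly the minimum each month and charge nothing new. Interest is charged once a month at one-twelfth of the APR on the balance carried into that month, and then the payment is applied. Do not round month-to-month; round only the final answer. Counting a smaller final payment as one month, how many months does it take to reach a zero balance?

Monthly rate r = 13.6%/12 = 1.13333% = 0.0113333.
While 4% of the post-interest balance exceeds €50.00, each month B ← (B·(1+r))·(1 − 0.04), i.e. B shrinks by the factor (1+r)·0.96 = 0.97088.
This holds for months 1–31. Entering month 32 the balance is €1,200.20; 4% of the post-interest balance is now below €50.00, so the flat €50.00 minimum applies from here.
From month 32 a fixed €50.00 at rate r clears €1,200.20 in 29 more payments. Total: 31 + 29 = 60 months.

60 months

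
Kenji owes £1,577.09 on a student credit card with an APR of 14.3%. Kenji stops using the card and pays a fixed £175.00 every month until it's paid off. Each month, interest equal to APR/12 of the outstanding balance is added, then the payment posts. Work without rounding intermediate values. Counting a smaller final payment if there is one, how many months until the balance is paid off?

Monthly rate r = 14.3%/12 = 1.19167% = 0.0119167.
Recurrence: B ← B·(1+r) − £175.00.
Month 1: interest £18.79; balance after payment £1,420.88.
Month 2: interest £16.93; balance after payment £1,262.82.
Closed form: n = −ln(1 − rB₀/P)/ln(1+r) = −ln(0.89261)/ln(1.01192) ≈ 9.590, so the balance reaches zero during payment 10.

10 months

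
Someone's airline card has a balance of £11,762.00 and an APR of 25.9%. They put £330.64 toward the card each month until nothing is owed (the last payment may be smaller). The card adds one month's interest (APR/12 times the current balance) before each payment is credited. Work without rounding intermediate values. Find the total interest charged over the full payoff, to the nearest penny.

Monthly rate r = 25.9%/12 = 2.15833% = 0.0215833.
Payoff takes n = ⌈−ln(1 − rB₀/P)/ln(1+r)⌉ = ⌈68.378⌉ = 69 payments; the last is £125.86.
Total paid = 68·£330.64 + £125.86 = £22,609.38.
Total interest = total paid − principal = £22,609.38 − £11,762.00 = £10,847.38.

£10,847.38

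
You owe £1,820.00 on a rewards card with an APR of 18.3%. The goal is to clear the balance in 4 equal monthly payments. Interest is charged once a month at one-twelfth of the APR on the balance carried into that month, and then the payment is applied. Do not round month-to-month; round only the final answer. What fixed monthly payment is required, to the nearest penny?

£472.48

Monthly rate r = 18.3%/12 = 1.525% = 0.01525.
Level-payment amortization: P = B₀·r / (1 − (1+r)^(−n)) = 1820.00·0.01525 / (1 − 1.01525^(−4)).
Denominator 1 − (1+r)^(−4) = 0.0587434587.
P = 27.755 / 0.0587434587 ≈ 472.48.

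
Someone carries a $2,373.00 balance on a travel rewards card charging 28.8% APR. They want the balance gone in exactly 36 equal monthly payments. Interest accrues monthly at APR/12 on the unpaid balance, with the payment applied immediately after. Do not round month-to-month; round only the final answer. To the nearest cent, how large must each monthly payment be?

$99.18

Monthly rate r = 28.8%/12 = 2.4% = 0.024.
Level-payment amortization: P = B₀·r / (1 − (1+r)^(−n)) = 2373.00·0.024 / (1 − 1.024^(−36)).
Denominator 1 − (1+r)^(−36) = 0.574204016.
P = 56.952 / 0.574204016 ≈ 99.18.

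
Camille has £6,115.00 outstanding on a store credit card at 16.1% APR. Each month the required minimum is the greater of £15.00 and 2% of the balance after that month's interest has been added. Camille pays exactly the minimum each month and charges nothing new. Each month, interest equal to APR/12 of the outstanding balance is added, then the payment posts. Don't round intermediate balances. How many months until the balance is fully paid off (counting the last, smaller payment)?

Monthly rate r = 16.1%/12 = 1.34167% = 0.0134167.
While 2% of the post-interest balance exceeds £15.00, each month B ← (B·(1+r))·(1 − 0.02), i.e. B shrinks by the factor (1+r)·0.98 = 0.99315.
This holds for months 1–308. Entering month 309 the balance is £735.77; 2% of the post-interest balance is now below £15.00, so the flat £15.00 minimum applies from here.
From month 309 a fixed £15.00 at rate r clears £735.77 in 81 more payments. Total: 308 + 81 = 389 months.

389 months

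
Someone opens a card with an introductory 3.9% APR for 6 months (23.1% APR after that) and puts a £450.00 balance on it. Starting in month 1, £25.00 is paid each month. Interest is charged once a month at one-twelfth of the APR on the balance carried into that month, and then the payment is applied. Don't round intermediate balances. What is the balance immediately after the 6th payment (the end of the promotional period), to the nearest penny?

Promo months 1–6 at r₀ = 3.9%/12 = 0.00325; months 7+ at r₁ = 23.1%/12 = 0.01925.
After month 6: iterate B ← B·(1+r₀) − £25.00 for 6 months → £307.62.

£307.62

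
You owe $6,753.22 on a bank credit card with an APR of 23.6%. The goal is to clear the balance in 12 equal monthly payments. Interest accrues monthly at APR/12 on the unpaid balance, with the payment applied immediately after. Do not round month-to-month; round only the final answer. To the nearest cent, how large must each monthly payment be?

Monthly rate r = 23.6%/12 = 1.96667% = 0.0196667.
Level-payment amortization: P = B₀·r / (1 − (1+r)^(−n)) = 6753.22·0.0196667 / (1 − 1.01967^(−12)).
Denominator 1 − (1+r)^(−12) = 0.208408116.
P = 132.813 / 0.208408116 ≈ 637.28.

$637.28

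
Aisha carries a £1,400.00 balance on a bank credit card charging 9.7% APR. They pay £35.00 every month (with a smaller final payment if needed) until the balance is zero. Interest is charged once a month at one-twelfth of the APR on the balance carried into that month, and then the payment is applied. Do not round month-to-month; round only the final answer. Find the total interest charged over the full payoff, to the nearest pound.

Monthly rate r = 9.7%/12 = 0.808333% = 0.00808333.
Payoff takes n = ⌈−ln(1 − rB₀/P)/ln(1+r)⌉ = ⌈48.514⌉ = 49 payments; the last is £18.02.
Total paid = 48·£35.00 + £18.02 = £1,698.02.
Total interest = total paid − principal = £1,698.02 − £1,400.00 = £298.02.

£298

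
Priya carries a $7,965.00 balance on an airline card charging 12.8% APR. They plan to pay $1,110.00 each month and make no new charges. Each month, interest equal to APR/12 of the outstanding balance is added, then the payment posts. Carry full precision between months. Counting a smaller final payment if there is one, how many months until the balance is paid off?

Monthly rate r = 12.8%/12 = 1.06667% = 0.0106667.
Recurrence: B ← B·(1+r) − $1,110.00.
Month 1: interest $84.96; balance after payment $6,939.96.
Month 2: interest $74.03; balance after payment $5,903.99.
Closed form: n = −ln(1 − rB₀/P)/ln(1+r) = −ln(0.92346)/ln(1.01067) ≈ 7.505, so the balance reaches zero during payment 8.

8 months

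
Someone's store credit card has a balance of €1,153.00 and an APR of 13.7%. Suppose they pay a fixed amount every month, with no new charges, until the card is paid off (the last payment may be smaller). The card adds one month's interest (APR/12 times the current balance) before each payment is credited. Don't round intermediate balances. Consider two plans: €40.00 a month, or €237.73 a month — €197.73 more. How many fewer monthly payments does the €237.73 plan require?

30 fewer payments

Monthly rate r = 13.7%/12 = 1.14167% = 0.0114167.
At €40.00/mo: n = ⌈−ln(1 − rB₀/P)/ln(1+r)⌉ = 36 payments (last €6.35); total interest = total paid − €1,153.00 = €253.35.
At €237.73/mo: 6 payments (last €4.28); total interest €39.93.
Payments saved = 36 − 6 = 30.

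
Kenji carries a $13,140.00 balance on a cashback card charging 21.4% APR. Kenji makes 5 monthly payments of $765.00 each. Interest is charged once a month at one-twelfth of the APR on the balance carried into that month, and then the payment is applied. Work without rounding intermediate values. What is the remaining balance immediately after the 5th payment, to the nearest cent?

Monthly rate r = 21.4%/12 = 1.78333% = 0.0178333.
Each month: B ← B·(1+r) − $765.00.
Month 1: interest $234.33; balance after payment $12,609.33.
Month 2: interest $224.87; balance after payment $12,069.20.
Month 3: interest $215.23; balance after payment $11,519.43.
Month 4: interest $205.43; balance after payment $10,959.86.
Month 5: interest $195.45; balance after payment $10,390.31.

$10,390.31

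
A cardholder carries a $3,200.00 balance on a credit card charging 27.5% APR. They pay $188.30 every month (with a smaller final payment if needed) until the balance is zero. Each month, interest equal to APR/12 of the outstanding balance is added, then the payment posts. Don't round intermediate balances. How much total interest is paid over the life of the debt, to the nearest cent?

$900.73

Monthly rate r = 27.5%/12 = 2.29167% = 0.0229167.
Payoff takes n = ⌈−ln(1 − rB₀/P)/ln(1+r)⌉ = ⌈21.776⌉ = 22 payments; the last is $146.43.
Total paid = 21·$188.30 + $146.43 = $4,100.73.
Total interest = total paid − principal = $4,100.73 − $3,200.00 = $900.73.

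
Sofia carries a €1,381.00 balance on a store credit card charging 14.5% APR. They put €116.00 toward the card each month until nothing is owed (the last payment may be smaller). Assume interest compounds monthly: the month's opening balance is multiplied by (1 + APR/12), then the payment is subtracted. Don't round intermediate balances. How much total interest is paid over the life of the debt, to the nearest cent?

Monthly rate r = 14.5%/12 = 1.20833% = 0.0120833.
Payoff takes n = ⌈−ln(1 − rB₀/P)/ln(1+r)⌉ = ⌈12.931⌉ = 13 payments; the last is €108.05.
Total paid = 12·€116.00 + €108.05 = €1,500.05.
Total interest = total paid − principal = €1,500.05 − €1,381.00 = €119.05.

€119.05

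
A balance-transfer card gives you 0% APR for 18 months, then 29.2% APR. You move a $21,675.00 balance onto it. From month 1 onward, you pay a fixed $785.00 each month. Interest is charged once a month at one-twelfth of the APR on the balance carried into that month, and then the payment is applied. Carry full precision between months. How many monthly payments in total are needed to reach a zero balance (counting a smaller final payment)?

Promo months 1–18 at r₀ = 0%/12 = 0; months 19+ at r₁ = 29.2%/12 = 0.0243333.
After month 18 (no interest yet): B = $21,675.00 − 18·$785.00 = $7,545.00.
Then at r₁ with $785.00/mo: n₂ = −ln(1 − r₁·B/P)/ln(1+r₁) ≈ 11.08 → 12 more payments.

30 payments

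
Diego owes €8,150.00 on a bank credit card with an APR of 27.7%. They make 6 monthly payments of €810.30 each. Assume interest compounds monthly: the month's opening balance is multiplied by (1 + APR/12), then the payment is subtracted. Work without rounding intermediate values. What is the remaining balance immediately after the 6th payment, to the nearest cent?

€4,194.80

Monthly rate r = 27.7%/12 = 2.30833% = 0.0230833.
Each month: B ← B·(1+r) − €810.30.
Month 1: interest €188.13; balance after payment €7,527.83.
Month 2: interest €173.77; balance after payment €6,891.30.
Month 3: interest €159.07; balance after payment €6,240.07.
Month 4: interest €144.04; balance after payment €5,573.81.
Month 5: interest €128.66; balance after payment €4,892.17.
Month 6: interest €112.93; balance after payment €4,194.80.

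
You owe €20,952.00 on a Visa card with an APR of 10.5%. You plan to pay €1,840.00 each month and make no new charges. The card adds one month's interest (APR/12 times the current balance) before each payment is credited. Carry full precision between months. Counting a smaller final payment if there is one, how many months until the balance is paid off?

Monthly rate r = 10.5%/12 = 0.875% = 0.00875.
Recurrence: B ← B·(1+r) − €1,840.00.
Month 1: interest €183.33; balance after payment €19,295.33.
Month 2: interest €168.83; balance after payment €17,624.16.
Closed form: n = −ln(1 − rB₀/P)/ln(1+r) = −ln(0.90036)/ln(1.00875) ≈ 12.047, so the balance reaches zero during payment 13.

13 months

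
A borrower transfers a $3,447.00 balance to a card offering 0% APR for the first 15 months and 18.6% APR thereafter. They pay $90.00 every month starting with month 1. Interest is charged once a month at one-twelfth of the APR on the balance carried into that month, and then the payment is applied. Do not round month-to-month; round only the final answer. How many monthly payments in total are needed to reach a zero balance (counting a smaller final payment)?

Promo months 1–15 at r₀ = 0%/12 = 0; months 16+ at r₁ = 18.6%/12 = 0.0155.
After month 15 (no interest yet): B = $3,447.00 − 15·$90.00 = $2,097.00.
Then at r₁ with $90.00/mo: n₂ = −ln(1 − r₁·B/P)/ln(1+r₁) ≈ 29.13 → 30 more payments.

45 months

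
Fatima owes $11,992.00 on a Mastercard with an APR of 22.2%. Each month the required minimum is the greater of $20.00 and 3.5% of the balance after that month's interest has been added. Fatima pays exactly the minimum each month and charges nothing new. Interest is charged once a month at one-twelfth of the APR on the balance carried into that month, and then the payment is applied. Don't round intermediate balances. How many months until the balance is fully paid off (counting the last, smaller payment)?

217 months

Monthly rate r = 22.2%/12 = 1.85% = 0.0185.
While 3.5% of the post-interest balance exceeds $20.00, each month B ← (B·(1+r))·(1 − 0.035), i.e. B shrinks by the factor (1+r)·0.965 = 0.98285.
This holds for months 1–178. Entering month 179 the balance is $551.85; 3.5% of the post-interest balance is now below $20.00, so the flat $20.00 minimum applies from here.
From month 179 a fixed $20.00 at rate r clears $551.85 in 39 more payments. Total: 178 + 39 = 217 months.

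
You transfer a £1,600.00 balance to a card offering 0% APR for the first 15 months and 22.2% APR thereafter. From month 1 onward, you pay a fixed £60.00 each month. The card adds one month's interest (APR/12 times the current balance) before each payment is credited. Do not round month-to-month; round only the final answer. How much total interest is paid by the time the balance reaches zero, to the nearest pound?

£96

Promo months 1–15 at r₀ = 0%/12 = 0; months 16+ at r₁ = 22.2%/12 = 0.0185.
After month 15 (no interest yet): B = £1,600.00 − 15·£60.00 = £700.00.
Then at r₁ with £60.00/mo: n₂ = −ln(1 − r₁·B/P)/ln(1+r₁) ≈ 13.26 → 14 more payments.
Total paid = 28·£60.00 + £15.92 = £1,695.92; interest = £1,695.92 − £1,600.00 = £95.92.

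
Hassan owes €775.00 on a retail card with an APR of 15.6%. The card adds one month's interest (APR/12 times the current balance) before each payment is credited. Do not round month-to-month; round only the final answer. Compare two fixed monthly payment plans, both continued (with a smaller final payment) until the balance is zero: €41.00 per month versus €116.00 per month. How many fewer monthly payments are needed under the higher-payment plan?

Monthly rate r = 15.6%/12 = 1.3% = 0.013.
At €41.00/mo: n = ⌈−ln(1 − rB₀/P)/ln(1+r)⌉ = 22 payments (last €34.21); total interest = total paid − €775.00 = €120.21.
At €116.00/mo: 8 payments (last €4.02); total interest €41.02.
Payments saved = 22 − 8 = 14.

14 fewer payments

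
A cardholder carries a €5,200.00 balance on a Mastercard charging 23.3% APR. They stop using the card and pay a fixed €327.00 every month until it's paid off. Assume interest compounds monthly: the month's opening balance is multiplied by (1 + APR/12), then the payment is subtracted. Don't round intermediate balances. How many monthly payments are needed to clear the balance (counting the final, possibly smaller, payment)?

20 payments

Monthly rate r = 23.3%/12 = 1.94167% = 0.0194167.
Recurrence: B ← B·(1+r) − €327.00.
Month 1: interest €100.97; balance after payment €4,973.97.
Month 2: interest €96.58; balance after payment €4,743.54.
Closed form: n = −ln(1 − rB₀/P)/ln(1+r) = −ln(0.69123)/ln(1.01942) ≈ 19.203, so the balance reaches zero during payment 20.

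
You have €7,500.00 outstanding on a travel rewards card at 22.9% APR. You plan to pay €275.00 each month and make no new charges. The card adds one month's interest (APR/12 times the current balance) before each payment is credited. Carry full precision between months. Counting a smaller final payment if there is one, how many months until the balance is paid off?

Monthly rate r = 22.9%/12 = 1.90833% = 0.0190833.
Recurrence: B ← B·(1+r) − €275.00.
Month 1: interest €143.12; balance after payment €7,368.12.
Month 2: interest €140.61; balance after payment €7,233.73.
Closed form: n = −ln(1 − rB₀/P)/ln(1+r) = −ln(0.47955)/ln(1.01908) ≈ 38.877, so the balance reaches zero during payment 39.

39 months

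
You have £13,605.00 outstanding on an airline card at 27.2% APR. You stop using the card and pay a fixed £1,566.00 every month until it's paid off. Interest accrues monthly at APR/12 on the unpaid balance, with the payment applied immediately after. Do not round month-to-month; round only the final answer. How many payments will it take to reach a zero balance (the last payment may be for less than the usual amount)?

Monthly rate r = 27.2%/12 = 2.26667% = 0.0226667.
Recurrence: B ← B·(1+r) − £1,566.00.
Month 1: interest £308.38; balance after payment £12,347.38.
Month 2: interest £279.87; balance after payment £11,061.25.
Closed form: n = −ln(1 − rB₀/P)/ln(1+r) = −ln(0.80308)/ln(1.02267) ≈ 9.784, so the balance reaches zero during payment 10.

10 months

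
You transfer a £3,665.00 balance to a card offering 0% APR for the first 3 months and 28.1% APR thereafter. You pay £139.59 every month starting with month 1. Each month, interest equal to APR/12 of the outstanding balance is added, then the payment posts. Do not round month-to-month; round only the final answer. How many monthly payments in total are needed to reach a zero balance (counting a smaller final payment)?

Promo months 1–3 at r₀ = 0%/12 = 0; months 4+ at r₁ = 28.1%/12 = 0.0234167.
After month 3 (no interest yet): B = £3,665.00 − 3·£139.59 = £3,246.23.
Then at r₁ with £139.59/mo: n₂ = −ln(1 − r₁·B/P)/ln(1+r₁) ≈ 33.98 → 34 more payments.

37 payments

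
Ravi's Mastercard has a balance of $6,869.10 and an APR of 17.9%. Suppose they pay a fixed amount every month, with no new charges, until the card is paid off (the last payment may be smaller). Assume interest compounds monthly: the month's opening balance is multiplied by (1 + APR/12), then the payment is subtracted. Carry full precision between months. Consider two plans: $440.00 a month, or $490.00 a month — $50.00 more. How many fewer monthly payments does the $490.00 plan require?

2 fewer payments

Monthly rate r = 17.9%/12 = 1.49167% = 0.0149167.
At $440.00/mo: n = ⌈−ln(1 − rB₀/P)/ln(1+r)⌉ = 18 payments (last $398.25); total interest = total paid − $6,869.10 = $1,009.15.
At $490.00/mo: 16 payments (last $414.12); total interest $895.02.
Payments saved = 18 − 16 = 2.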